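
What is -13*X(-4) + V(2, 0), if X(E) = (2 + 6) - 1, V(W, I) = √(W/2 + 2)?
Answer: -91 + √3 ≈ -89.268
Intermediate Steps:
V(W, I) = √(2 + W/2) (V(W, I) = √(W*(½) + 2) = √(W/2 + 2) = √(2 + W/2))
X(E) = 7 (X(E) = 8 - 1 = 7)
-13*X(-4) + V(2, 0) = -13*7 + √(8 + 2*2)/2 = -91 + √(8 + 4)/2 = -91 + √12/2 = -91 + (2*√3)/2 = -91 + √3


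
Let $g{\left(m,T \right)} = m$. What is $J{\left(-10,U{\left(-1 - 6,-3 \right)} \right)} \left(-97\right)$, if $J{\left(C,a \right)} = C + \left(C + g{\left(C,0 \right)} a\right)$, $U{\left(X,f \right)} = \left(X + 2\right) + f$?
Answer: $-5820$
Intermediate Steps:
$U{\left(X,f \right)} = 2 + X + f$ ($U{\left(X,f \right)} = \left(2 + X\right) + f = 2 + X + f$)
$J{\left(C,a \right)} = 2 C + C a$ ($J{\left(C,a \right)} = C + \left(C + C a\right) = 2 C + C a$)
$J{\left(-10,U{\left(-1 - 6,-3 \right)} \right)} \left(-97\right) = - 10 \left(2 - 8\right) \left(-97\right) = \left(-10\right) \left(-6\right) \left(-97\right) = 60 \left(-97\right) = -5820$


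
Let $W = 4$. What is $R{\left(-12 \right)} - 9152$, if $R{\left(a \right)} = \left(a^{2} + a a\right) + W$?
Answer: $-8860$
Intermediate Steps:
$R{\left(a \right)} = 4 + 2 a^{2}$ ($R{\left(a \right)} = \left(a^{2} + a a\right) + 4 = \left(a^{2} + a^{2}\right) + 4 = 2 a^{2} + 4 = 4 + 2 a^{2}$)
$R{\left(-12 \right)} - 9152 = \left(4 + 2 \left(-12\right)^{2}\right) - 9152 = \left(4 + 2 \cdot 144\right) - 9152 = \left(4 + 288\right) - 9152 = 292 - 9152 = -8860$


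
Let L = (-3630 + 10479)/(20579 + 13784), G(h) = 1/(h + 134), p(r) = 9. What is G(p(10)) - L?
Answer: -945044/4913909 ≈ -0.19232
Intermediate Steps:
G(h) = 1/(134 + h)
L = 6849/34363 ≈ 0.19931
G(p(10)) - L = 1/(134 + 9) - 1*6849/34363 = 1/143 - 6849/34363 = -945044/4913909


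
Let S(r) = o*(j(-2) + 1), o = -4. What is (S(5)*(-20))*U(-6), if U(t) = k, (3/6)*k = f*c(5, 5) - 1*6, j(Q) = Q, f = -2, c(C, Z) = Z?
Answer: 2560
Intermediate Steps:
k = -32 (k = 2*(-2*5 - 1*6) = 2*(-10 - 6) = 2*(-16) = -32)
U(t) = -32
S(r) = 4 (S(r) = -4*(-2 + 1) = -4*(-1) = 4)
(S(5)*(-20))*U(-6) = (4*(-20))*(-32) = -80*(-32) = 2560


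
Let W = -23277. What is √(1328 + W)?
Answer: I*√21949 ≈ 148.15*I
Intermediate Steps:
√(1328 + W) = √(1328 - 23277) = √(-21949) = I*√21949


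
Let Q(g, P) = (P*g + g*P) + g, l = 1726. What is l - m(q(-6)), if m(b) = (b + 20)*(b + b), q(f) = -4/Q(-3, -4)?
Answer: 764494/441 ≈ 1733.5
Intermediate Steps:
Q(g, P) = g + 2*P*g (Q(g, P) = (P*g + P*g) + g = 2*P*g + g = g + 2*P*g)
q(f) = -4/21 (q(f) = -4*(-1/(3*(1 + 2*(-4)))) = -4*(-1/(3*(1 - 8))) = -4/((-3*(-7))) = -4/21)
m(b) = 2*b*(20 + b) (m(b) = (20 + b)*(2*b) = 2*b*(20 + b))
l - m(q(-6)) = 1726 - 2*(-4)*(20 - 4/21)/21 = 1726 - 2*(-4)*416/(21*21) = 1726 - 1*(-3328/441) = 1726 + 3328/441 = 764494/441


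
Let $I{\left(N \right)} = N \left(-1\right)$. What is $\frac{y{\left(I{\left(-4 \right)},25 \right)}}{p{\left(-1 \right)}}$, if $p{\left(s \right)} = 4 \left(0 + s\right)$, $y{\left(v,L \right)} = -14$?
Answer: $\frac{7}{2} \approx 3.5$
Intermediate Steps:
$I{\left(N \right)} = - N$
$p{\left(s \right)} = 4 s$
$\frac{y{\left(I{\left(-4 \right)},25 \right)}}{p{\left(-1 \right)}} = - \frac{14}{4 \left(-1\right)} = - \frac{14}{-4} = \left(-14\right) \left(- \frac{1}{4}\right) = \frac{7}{2}$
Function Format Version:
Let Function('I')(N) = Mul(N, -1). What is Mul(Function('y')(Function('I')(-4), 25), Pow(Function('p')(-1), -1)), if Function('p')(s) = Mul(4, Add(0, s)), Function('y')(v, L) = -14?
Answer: Rational(7, 2) ≈ 3.5000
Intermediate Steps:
Function('I')(N) = Mul(-1, N)
Function('p')(s) = Mul(4, s)
Mul(Function('y')(Function('I')(-4), 25), Pow(Function('p')(-1), -1)) = Mul(-14, Pow(Mul(4, -1), -1)) = Mul(-14, Pow(-4, -1)) = Mul(-14, Rational(-1, 4)) = Rational(7, 2)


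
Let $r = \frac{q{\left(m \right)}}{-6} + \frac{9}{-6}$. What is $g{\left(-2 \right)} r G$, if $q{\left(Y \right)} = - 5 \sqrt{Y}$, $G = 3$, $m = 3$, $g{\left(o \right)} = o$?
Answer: $9 - 5 \sqrt{3} \approx 0.33975$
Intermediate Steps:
$r = - \frac{3}{2} + \frac{5 \sqrt{3}}{6}$ ($r = \frac{\left(-5\right) \sqrt{3}}{-6} + \frac{9}{-6} = - 5 \sqrt{3} \left(- \frac{1}{6}\right) + 9 \left(- \frac{1}{6}\right) = \frac{5 \sqrt{3}}{6} - \frac{3}{2} = - \frac{3}{2} + \frac{5 \sqrt{3}}{6} \approx -0.056624$)
$g{\left(-2 \right)} r G = - 2 \left(- \frac{3}{2} + \frac{5 \sqrt{3}}{6}\right) 3 = \left(3 - \frac{5 \sqrt{3}}{3}\right) 3 = 9 - 5 \sqrt{3}$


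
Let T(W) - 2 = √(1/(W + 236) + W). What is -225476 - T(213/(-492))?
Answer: -225478 - 3*I*√478010088199/3167906 ≈ -2.2548e+5 - 0.65474*I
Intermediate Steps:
T(W) = 2 + √(W + 1/(236 + W)) (T(W) = 2 + √(1/(W + 236) + W) = 2 + √(1/(236 + W) + W) = 2 + √(W + 1/(236 + W)))
-225476 - T(213/(-492)) = -225476 - (2 + √((1 + (213/(-492))*(236 + 213/(-492)))/(236 + 213/(-492)))) = -225476 - (2 + √((1 + (213*(-1/492))*(236 + 213*(-1/492)))/(236 + 213*(-1/492)))) = -225476 - (2 + √((1 - 71*(236 - 71/164)/164)/(236 - 71/164))) = -225476 - (2 + √((1 - 71/164*38633/164)/(38633/164))) = -225476 - (2 + √(164*(1 - 2742943/26896)/38633)) = -225476 - (2 + √((164/38633)*(-2716047/26896))) = -225476 - (2 + √(-2716047/6335812)) = -225476 - (2 + 3*I*√478010088199/3167906) = -225476 + (-2 - 3*I*√478010088199/3167906) = -225478 - 3*I*√478010088199/3167906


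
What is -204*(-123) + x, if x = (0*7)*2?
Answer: 25092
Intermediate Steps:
x = 0 (x = 0*2 = 0)
-204*(-123) + x = -204*(-123) + 0 = 25092 + 0 = 25092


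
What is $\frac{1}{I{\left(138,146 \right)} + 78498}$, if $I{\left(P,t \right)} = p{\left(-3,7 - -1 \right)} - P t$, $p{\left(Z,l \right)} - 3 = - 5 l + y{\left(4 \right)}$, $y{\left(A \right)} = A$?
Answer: $\frac{1}{58317} \approx 1.7148 \cdot 10^{-5}$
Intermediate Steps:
$p{\left(Z,l \right)} = 7 - 5 l$ ($p{\left(Z,l \right)} = 3 - \left(-4 + 5 l\right) = 7 - 5 l$)
$I{\left(P,t \right)} = -33 - P t$ ($I{\left(P,t \right)} = \left(7 - 5 \left(7 - -1\right)\right) - P t = \left(7 - 5 \left(7 + 1\right)\right) - P t = \left(7 - 40\right) - P t = -33 - P t$)
$\frac{1}{I{\left(138,146 \right)} + 78498} = \frac{1}{\left(-33 - 138 \cdot 146\right) + 78498} = \frac{1}{\left(-33 - 20148\right) + 78498} = \frac{1}{-20181 + 78498} = \frac{1}{58317}$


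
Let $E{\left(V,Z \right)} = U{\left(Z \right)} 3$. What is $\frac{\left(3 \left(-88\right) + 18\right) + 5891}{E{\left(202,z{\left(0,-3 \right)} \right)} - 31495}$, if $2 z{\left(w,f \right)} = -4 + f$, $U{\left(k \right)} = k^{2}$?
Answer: $- \frac{22580}{125833} \approx -0.17944$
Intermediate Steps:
$z{\left(w,f \right)} = -2 + \frac{f}{2}$ ($z{\left(w,f \right)} = \frac{-4 + f}{2} = -2 + \frac{f}{2}$)
$E{\left(V,Z \right)} = 3 Z^{2}$ ($E{\left(V,Z \right)} = Z^{2} \cdot 3 = 3 Z^{2}$)
$\frac{\left(3 \left(-88\right) + 18\right) + 5891}{E{\left(202,z{\left(0,-3 \right)} \right)} - 31495} = \frac{\left(3 \left(-88\right) + 18\right) + 5891}{3 \left(-2 + \frac{1}{2} \left(-3\right)\right)^{2} - 31495} = \frac{\left(-264 + 18\right) + 5891}{3 \left(-2 - \frac{3}{2}\right)^{2} - 31495} = \frac{-246 + 5891}{3 \left(- \frac{7}{2}\right)^{2} - 31495} = \frac{5645}{3 \cdot \frac{49}{4} - 31495} = \frac{5645}{\frac{147}{4} - 31495} = \frac{5645}{- \frac{125833}{4}} = 5645 \left(- \frac{4}{125833}\right) = - \frac{22580}{125833}$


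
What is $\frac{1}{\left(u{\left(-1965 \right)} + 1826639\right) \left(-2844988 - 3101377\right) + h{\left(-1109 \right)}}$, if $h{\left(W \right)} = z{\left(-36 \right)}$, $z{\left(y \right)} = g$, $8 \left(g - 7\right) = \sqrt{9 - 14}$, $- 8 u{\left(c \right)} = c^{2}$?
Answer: $- \frac{255738578162796}{2043819386272766222333704303} - \frac{4 i \sqrt{5}}{2043819386272766222333704303} \approx -1.2513 \cdot 10^{-13} - 4.3763 \cdot 10^{-27} i$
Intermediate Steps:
$u{\left(c \right)} = - \frac{c^{2}}{8}$
$g = 7 + \frac{i \sqrt{5}}{8}$ ($g = 7 + \frac{\sqrt{9 - 14}}{8} = 7 + \frac{\sqrt{-5}}{8} = 7 + \frac{i \sqrt{5}}{8} \approx 7.0 + 0.27951 i$)
$z{\left(y \right)} = 7 + \frac{i \sqrt{5}}{8}$
$h{\left(W \right)} = 7 + \frac{i \sqrt{5}}{8}$
$\frac{1}{\left(u{\left(-1965 \right)} + 1826639\right) \left(-2844988 - 3101377\right) + h{\left(-1109 \right)}} = \frac{1}{\left(- \frac{\left(-1965\right)^{2}}{8} + 1826639\right) \left(-2844988 - 3101377\right) + \left(7 + \frac{i \sqrt{5}}{8}\right)} = \frac{1}{\left(\left(- \frac{1}{8}\right) 3861225 + 1826639\right) \left(-2844988 - 3101377\right) + \left(7 + \frac{i \sqrt{5}}{8}\right)} = \frac{1}{\left(- \frac{3861225}{8} + 1826639\right) \left(-5946365\right) + \left(7 + \frac{i \sqrt{5}}{8}\right)} = \frac{1}{\frac{10751887}{8} \left(-5946365\right) + \left(7 + \frac{i \sqrt{5}}{8}\right)} = \frac{1}{- \frac{63934644540755}{8} + \left(7 + \frac{i \sqrt{5}}{8}\right)} = \frac{1}{- \frac{63934644540699}{8} + \frac{i \sqrt{5}}{8}}$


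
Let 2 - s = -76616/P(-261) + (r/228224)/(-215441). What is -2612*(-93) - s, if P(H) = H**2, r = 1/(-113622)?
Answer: 36640922346267936777755/150839770439114496 ≈ 2.4291e+5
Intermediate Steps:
r = -1/113622 ≈ -8.8011e-6
s = 471329720000132581/150839770439114496 (s = 2 - (-76616/((-261)**2) - 1/113622/228224/(-215441)) = 2 - (-76616/68121 - 1/113622*1/228224*(-1/215441)) = 2 - (-76616*1/68121 - 1/25931267328*(-1/215441)) = 2 - (-76616/68121 + 1/5586658164411648) = 2 - 1*(-169650179121903589/150839770439114496) = 2 + 169650179121903589/150839770439114496 = 471329720000132581/150839770439114496 ≈ 3.1247)
-2612*(-93) - s = -2612*(-93) - 1*471329720000132581/150839770439114496 = 242916 - 471329720000132581/150839770439114496 = 36640922346267936777755/150839770439114496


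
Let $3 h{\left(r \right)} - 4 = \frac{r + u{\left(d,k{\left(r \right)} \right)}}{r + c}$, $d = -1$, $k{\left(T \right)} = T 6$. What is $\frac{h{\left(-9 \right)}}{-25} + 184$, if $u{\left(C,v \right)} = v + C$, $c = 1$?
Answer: $\frac{4596}{25} \approx 183.84$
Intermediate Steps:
$k{\left(T \right)} = 6 T$
$u{\left(C,v \right)} = C + v$
$h{\left(r \right)} = \frac{4}{3} + \frac{-1 + 7 r}{3 \left(1 + r\right)}$ ($h{\left(r \right)} = \frac{4}{3} + \frac{\left(r + \left(-1 + 6 r\right)\right) \frac{1}{r + 1}}{3} = \frac{4}{3} + \frac{\left(-1 + 7 r\right) \frac{1}{1 + r}}{3} = \frac{4}{3} + \frac{\frac{1}{1 + r} \left(-1 + 7 r\right)}{3} = \frac{4}{3} + \frac{-1 + 7 r}{3 \left(1 + r\right)}$)
$\frac{h{\left(-9 \right)}}{-25} + 184 = \frac{\frac{1}{3} \frac{1}{1 - 9} \left(3 + 11 \left(-9\right)\right)}{-25} + 184 = \frac{3 - 99}{3 \left(-8\right)} \left(- \frac{1}{25}\right) + 184 = \frac{1}{3} \left(- \frac{1}{8}\right) \left(-96\right) \left(- \frac{1}{25}\right) + 184 = 4 \left(- \frac{1}{25}\right) + 184 = - \frac{4}{25} + 184 = \frac{4596}{25}$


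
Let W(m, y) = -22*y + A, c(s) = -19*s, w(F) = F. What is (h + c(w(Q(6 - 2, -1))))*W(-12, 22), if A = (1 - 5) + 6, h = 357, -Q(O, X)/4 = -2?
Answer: -98810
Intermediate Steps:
Q(O, X) = 8 (Q(O, X) = -4*(-2) = 8)
A = 2 (A = -4 + 6 = 2)
W(m, y) = 2 - 22*y (W(m, y) = -22*y + 2 = 2 - 22*y)
(h + c(w(Q(6 - 2, -1))))*W(-12, 22) = (357 - 19*8)*(2 - 22*22) = (357 - 152)*(2 - 484) = 205*(-482) = -98810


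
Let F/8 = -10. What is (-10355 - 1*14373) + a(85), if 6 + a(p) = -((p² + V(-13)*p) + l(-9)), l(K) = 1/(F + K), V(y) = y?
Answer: -2746005/89 ≈ -30854.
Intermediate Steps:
F = -80 (F = 8*(-10) = -80)
l(K) = 1/(-80 + K)
a(p) = -533/89 - p² + 13*p (a(p) = -6 - ((p² - 13*p) + 1/(-80 - 9)) = -6 - ((p² - 13*p) + 1/(-89)) = -6 - ((p² - 13*p) - 1/89) = -6 - (-1/89 + p² - 13*p) = -6 + (1/89 - p² + 13*p) = -533/89 - p² + 13*p)
(-10355 - 1*14373) + a(85) = (-10355 - 1*14373) + (-533/89 - 1*85² + 13*85) = (-10355 - 14373) + (-533/89 - 1*7225 + 1105) = -24728 + (-533/89 - 7225 + 1105) = -24728 - 545213/89 = -2746005/89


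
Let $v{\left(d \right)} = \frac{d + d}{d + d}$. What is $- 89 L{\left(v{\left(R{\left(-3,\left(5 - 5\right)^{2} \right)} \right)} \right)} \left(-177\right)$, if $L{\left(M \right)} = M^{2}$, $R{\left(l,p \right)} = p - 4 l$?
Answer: $15753$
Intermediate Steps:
$R{\left(l,p \right)} = p - 4 l$
$v{\left(d \right)} = 1$ ($v{\left(d \right)} = \frac{2 d}{2 d} = 2 d \frac{1}{2 d} = 1$)
$- 89 L{\left(v{\left(R{\left(-3,\left(5 - 5\right)^{2} \right)} \right)} \right)} \left(-177\right) = - 89 \cdot 1^{2} \left(-177\right) = \left(-89\right) 1 \left(-177\right) = \left(-89\right) \left(-177\right) = 15753$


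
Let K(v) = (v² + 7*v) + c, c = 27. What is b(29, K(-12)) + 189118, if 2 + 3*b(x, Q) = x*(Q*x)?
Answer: 640519/3 ≈ 2.1351e+5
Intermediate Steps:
K(v) = 27 + v² + 7*v (K(v) = (v² + 7*v) + 27 = 27 + v² + 7*v)
b(x, Q) = -⅔ + Q*x²/3 (b(x, Q) = -⅔ + (x*(Q*x))/3 = -⅔ + (Q*x²)/3 = -⅔ + Q*x²/3)
b(29, K(-12)) + 189118 = (-⅔ + (⅓)*(27 + (-12)² + 7*(-12))*29²) + 189118 = (-⅔ + (⅓)*(27 + 144 - 84)*841) + 189118 = (-⅔ + (⅓)*87*841) + 189118 = (-⅔ + 24389) + 189118 = 73165/3 + 189118 = 640519/3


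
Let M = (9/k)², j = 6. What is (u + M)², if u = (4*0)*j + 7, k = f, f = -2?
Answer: 11881/16 ≈ 742.56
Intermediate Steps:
k = -2
M = 81/4 (M = (9/(-2))² = (9*(-½))² = (-9/2)² = 81/4 ≈ 20.250)
u = 7 (u = (4*0)*6 + 7 = 0*6 + 7 = 0 + 7 = 7)
(u + M)² = (7 + 81/4)² = (109/4)² = 11881/16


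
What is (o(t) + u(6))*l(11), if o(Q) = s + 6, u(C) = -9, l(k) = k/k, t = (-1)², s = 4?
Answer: 1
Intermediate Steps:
t = 1
l(k) = 1
o(Q) = 10 (o(Q) = 4 + 6 = 10)
(o(t) + u(6))*l(11) = (10 - 9)*1 = 1*1 = 1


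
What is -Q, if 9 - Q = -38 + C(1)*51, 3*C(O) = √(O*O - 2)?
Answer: -47 + 17*I ≈ -47.0 + 17.0*I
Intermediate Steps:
C(O) = √(-2 + O²)/3 (C(O) = √(O*O - 2)/3 = √(O² - 2)/3 = √(-2 + O²)/3)
Q = 47 - 17*I (Q = 9 - (-38 + (√(-2 + 1²)/3)*51) = 9 - (-38 + (√(-2 + 1)/3)*51) = 9 - (-38 + (√(-1)/3)*51) = 9 - (-38 + (I/3)*51) = 9 - (-38 + 17*I) = 9 + (38 - 17*I) = 47 - 17*I ≈ 47.0 - 17.0*I)
-Q = -(47 - 17*I) = -47 + 17*I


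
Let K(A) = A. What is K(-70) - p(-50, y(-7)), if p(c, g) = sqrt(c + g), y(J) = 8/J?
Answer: -70 - I*sqrt(2506)/7 ≈ -70.0 - 7.1514*I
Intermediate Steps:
K(-70) - p(-50, y(-7)) = -70 - sqrt(-50 + 8/(-7)) = -70 - sqrt(-50 + 8*(-1/7)) = -70 - sqrt(-50 - 8/7) = -70 - sqrt(-358/7) = -70 - I*sqrt(2506)/7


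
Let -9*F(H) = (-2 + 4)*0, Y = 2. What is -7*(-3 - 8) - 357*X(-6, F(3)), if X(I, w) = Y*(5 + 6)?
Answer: -7777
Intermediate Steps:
F(H) = 0 (F(H) = -(-2 + 4)*0/9 = -2*0/9 = -1/9*0 = 0)
X(I, w) = 22 (X(I, w) = 2*(5 + 6) = 2*11 = 22)
-7*(-3 - 8) - 357*X(-6, F(3)) = -7*(-3 - 8) - 357*22 = -7*(-11) - 7854 = 77 - 7854 = -7777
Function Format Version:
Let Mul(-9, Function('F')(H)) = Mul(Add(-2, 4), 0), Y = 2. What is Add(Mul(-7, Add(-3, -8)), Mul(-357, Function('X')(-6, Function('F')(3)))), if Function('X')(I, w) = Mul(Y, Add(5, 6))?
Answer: -7777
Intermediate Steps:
Function('F')(H) = 0 (Function('F')(H) = Mul(Rational(-1, 9), Mul(Add(-2, 4), 0)) = Mul(Rational(-1, 9), Mul(2, 0)) = Mul(Rational(-1, 9), 0) = 0)
Function('X')(I, w) = 22 (Function('X')(I, w) = Mul(2, Add(5, 6)) = Mul(2, 11) = 22)
Add(Mul(-7, Add(-3, -8)), Mul(-357, Function('X')(-6, Function('F')(3)))) = Add(Mul(-7, Add(-3, -8)), Mul(-357, 22)) = Add(Mul(-7, -11), -7854) = Add(77, -7854) = -7777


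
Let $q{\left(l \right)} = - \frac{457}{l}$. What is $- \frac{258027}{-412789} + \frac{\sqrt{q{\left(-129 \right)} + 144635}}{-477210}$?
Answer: $\frac{258027}{412789} - \frac{\sqrt{601732497}}{30780045} \approx 0.62428$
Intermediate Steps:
$- \frac{258027}{-412789} + \frac{\sqrt{q{\left(-129 \right)} + 144635}}{-477210} = - \frac{258027}{-412789} + \frac{\sqrt{- \frac{457}{-129} + 144635}}{-477210} = \left(-258027\right) \left(- \frac{1}{412789}\right) + \sqrt{\left(-457\right) \left(- \frac{1}{129}\right) + 144635} \left(- \frac{1}{477210}\right) = \frac{258027}{412789} + \sqrt{\frac{457}{129} + 144635} \left(- \frac{1}{477210}\right) = \frac{258027}{412789} + \sqrt{\frac{18658372}{129}} \left(- \frac{1}{477210}\right) = \frac{258027}{412789} + \frac{2 \sqrt{601732497}}{129} \left(- \frac{1}{477210}\right) = \frac{258027}{412789} - \frac{\sqrt{601732497}}{30780045}$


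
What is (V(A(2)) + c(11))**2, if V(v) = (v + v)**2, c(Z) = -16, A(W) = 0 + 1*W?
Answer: 0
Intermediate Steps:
A(W) = W (A(W) = 0 + W = W)
V(v) = 4*v**2 (V(v) = (2*v)**2 = 4*v**2)
(V(A(2)) + c(11))**2 = (4*2**2 - 16)**2 = (4*4 - 16)**2 = (16 - 16)**2 = 0**2 = 0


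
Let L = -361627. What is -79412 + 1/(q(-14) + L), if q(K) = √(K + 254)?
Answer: -10385031788390895/130774086889 - 4*√15/130774086889 ≈ -79412.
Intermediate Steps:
q(K) = √(254 + K)
-79412 + 1/(q(-14) + L) = -79412 + 1/(√(254 - 14) - 361627) = -79412 + 1/(√240 - 361627) = -79412 + 1/(4*√15 - 361627) = -79412 + 1/(-361627 + 4*√15)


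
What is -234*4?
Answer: -936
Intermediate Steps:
-234*4 = -1*936 = -936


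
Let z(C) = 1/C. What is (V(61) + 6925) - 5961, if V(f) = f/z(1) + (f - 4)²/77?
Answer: 82174/77 ≈ 1067.2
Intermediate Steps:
z(C) = 1/C
V(f) = f + (-4 + f)²/77 (V(f) = f/(1/1) + (f - 4)²/77 = f/1 + (-4 + f)²*(1/77) = f*1 + (-4 + f)²/77 = f + (-4 + f)²/77)
(V(61) + 6925) - 5961 = ((61 + (-4 + 61)²/77) + 6925) - 5961 = ((61 + (1/77)*57²) + 6925) - 5961 = ((61 + (1/77)*3249) + 6925) - 5961 = ((61 + 3249/77) + 6925) - 5961 = (7946/77 + 6925) - 5961 = 541171/77 - 5961 = 82174/77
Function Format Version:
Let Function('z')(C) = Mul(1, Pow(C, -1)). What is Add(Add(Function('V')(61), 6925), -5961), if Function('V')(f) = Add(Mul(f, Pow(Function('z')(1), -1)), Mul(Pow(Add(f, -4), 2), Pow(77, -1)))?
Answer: Rational(82174, 77) ≈ 1067.2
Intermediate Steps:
Function('z')(C) = Pow(C, -1)
Function('V')(f) = Add(f, Mul(Rational(1, 77), Pow(Add(-4, f), 2))) (Function('V')(f) = Add(Mul(f, Pow(Pow(1, -1), -1)), Mul(Pow(Add(f, -4), 2), Pow(77, -1))) = Add(Mul(f, Pow(1, -1)), Mul(Pow(Add(-4, f), 2), Rational(1, 77))) = Add(Mul(f, 1), Mul(Rational(1, 77), Pow(Add(-4, f), 2))) = Add(f, Mul(Rational(1, 77), Pow(Add(-4, f), 2))))
Add(Add(Function('V')(61), 6925), -5961) = Add(Add(Add(61, Mul(Rational(1, 77), Pow(Add(-4, 61), 2))), 6925), -5961) = Add(Add(Add(61, Mul(Rational(1, 77), Pow(57, 2))), 6925), -5961) = Add(Add(Add(61, Mul(Rational(1, 77), 3249)), 6925), -5961) = Add(Add(Add(61, Rational(3249, 77)), 6925), -5961) = Add(Add(Rational(7946, 77), 6925), -5961) = Add(Rational(541171, 77), -5961) = Rational(82174, 77)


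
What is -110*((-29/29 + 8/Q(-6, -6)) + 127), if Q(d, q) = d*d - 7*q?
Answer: -540980/39 ≈ -13871.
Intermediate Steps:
Q(d, q) = d² - 7*q
-110*((-29/29 + 8/Q(-6, -6)) + 127) = -110*((-29/29 + 8/((-6)² - 7*(-6))) + 127) = -110*((-29*1/29 + 8/(36 + 42)) + 127) = -110*((-1 + 8/78) + 127) = -110*((-1 + 8*(1/78)) + 127) = -110*((-1 + 4/39) + 127) = -110*(-35/39 + 127) = -110*4918/39 = -540980/39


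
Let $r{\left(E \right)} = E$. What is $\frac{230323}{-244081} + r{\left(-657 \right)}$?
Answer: $- \frac{160591540}{244081} \approx -657.94$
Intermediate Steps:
$\frac{230323}{-244081} + r{\left(-657 \right)} = \frac{230323}{-244081} - 657 = 230323 \left(- \frac{1}{244081}\right) - 657 = - \frac{230323}{244081} - 657 = - \frac{160591540}{244081}$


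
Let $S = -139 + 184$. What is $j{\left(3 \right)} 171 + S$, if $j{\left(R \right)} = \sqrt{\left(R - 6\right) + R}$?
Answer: $45$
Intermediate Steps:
$j{\left(R \right)} = \sqrt{-6 + 2 R}$ ($j{\left(R \right)} = \sqrt{\left(R - 6\right) + R} = \sqrt{\left(-6 + R\right) + R} = \sqrt{-6 + 2 R}$)
$S = 45$
$j{\left(3 \right)} 171 + S = \sqrt{-6 + 2 \cdot 3} \cdot 171 + 45 = \sqrt{-6 + 6} \cdot 171 + 45 = \sqrt{0} \cdot 171 + 45 = 0 \cdot 171 + 45 = 0 + 45 = 45$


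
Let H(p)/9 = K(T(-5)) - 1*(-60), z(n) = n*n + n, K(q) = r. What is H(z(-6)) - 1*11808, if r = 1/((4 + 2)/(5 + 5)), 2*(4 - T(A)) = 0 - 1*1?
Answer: -11253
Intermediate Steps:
T(A) = 9/2 (T(A) = 4 - (0 - 1*1)/2 = 4 - (0 - 1)/2 = 4 - ½*(-1) = 4 + ½ = 9/2)
r = 5/3 (r = 1/(6/10) = 1/(6*(⅒)) = 1/(⅗) = 5/3 ≈ 1.6667)
K(q) = 5/3
z(n) = n + n² (z(n) = n² + n = n + n²)
H(p) = 555 (H(p) = 9*(5/3 - 1*(-60)) = 9*(5/3 + 60) = 9*(185/3) = 555)
H(z(-6)) - 1*11808 = 555 - 1*11808 = 555 - 11808 = -11253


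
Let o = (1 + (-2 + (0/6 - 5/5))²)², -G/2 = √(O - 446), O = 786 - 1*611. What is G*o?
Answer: -200*I*√271 ≈ -3292.4*I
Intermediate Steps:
O = 175 (O = 786 - 611 = 175)
G = -2*I*√271 (G = -2*√(175 - 446) = -2*I*√271 ≈ -32.924*I)
o = 100 (o = (1 + (-2 + (0*(⅙) - 5*⅕))²)² = (1 + (-2 + (0 - 1))²)² = (1 + (-2 - 1)²)² = (1 + (-3)²)² = (1 + 9)² = 10² = 100)
G*o = -2*I*√271*100 = -200*I*√271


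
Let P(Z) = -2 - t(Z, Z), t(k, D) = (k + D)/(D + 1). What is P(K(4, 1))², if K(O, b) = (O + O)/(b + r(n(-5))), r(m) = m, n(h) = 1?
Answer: 324/25 ≈ 12.960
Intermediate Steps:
t(k, D) = (D + k)/(1 + D)
K(O, b) = 2*O/(1 + b) (K(O, b) = (O + O)/(b + 1) = (2*O)/(1 + b) = 2*O/(1 + b))
P(Z) = -2 - 2*Z/(1 + Z) (P(Z) = -2 - (Z + Z)/(1 + Z) = -2 - 2*Z/(1 + Z))
P(K(4, 1))² = (2*(-1 - 4*4/(1 + 1))/(1 + 2*4/(1 + 1)))² = (2*(-1 - 4*4/2)/(1 + 2*4/2))² = (2*(-1 - 4*4/2)/(1 + 2*4*(½)))² = (2*(-1 - 2*4)/(1 + 4))² = (2*(-1 - 8)/5)² = (2*(⅕)*(-9))² = (-18/5)² = 324/25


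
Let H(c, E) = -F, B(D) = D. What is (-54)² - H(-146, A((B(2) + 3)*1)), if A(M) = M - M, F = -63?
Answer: 2853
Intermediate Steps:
A(M) = 0
H(c, E) = 63 (H(c, E) = -1*(-63) = 63)
(-54)² - H(-146, A((B(2) + 3)*1)) = (-54)² - 1*63 = 2916 - 63 = 2853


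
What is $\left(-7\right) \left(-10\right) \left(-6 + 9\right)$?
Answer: $210$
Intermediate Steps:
$\left(-7\right) \left(-10\right) \left(-6 + 9\right) = 70 \cdot 3 = 210$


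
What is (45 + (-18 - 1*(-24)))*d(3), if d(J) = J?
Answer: 153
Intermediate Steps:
(45 + (-18 - 1*(-24)))*d(3) = (45 + (-18 - 1*(-24)))*3 = (45 + (-18 + 24))*3 = (45 + 6)*3 = 51*3 = 153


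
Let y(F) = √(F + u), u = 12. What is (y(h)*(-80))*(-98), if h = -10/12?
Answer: 3920*√402/3 ≈ 26199.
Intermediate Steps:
h = -⅚ (h = -10*1/12 = -⅚ ≈ -0.83333)
y(F) = √(12 + F) (y(F) = √(F + 12) = √(12 + F))
(y(h)*(-80))*(-98) = (√(12 - ⅚)*(-80))*(-98) = (√(67/6)*(-80))*(-98) = ((√402/6)*(-80))*(-98) = -40*√402/3*(-98) = 3920*√402/3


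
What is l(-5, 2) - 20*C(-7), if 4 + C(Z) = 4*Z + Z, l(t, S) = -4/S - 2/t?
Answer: 3892/5 ≈ 778.40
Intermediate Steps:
C(Z) = -4 + 5*Z (C(Z) = -4 + (4*Z + Z) = -4 + 5*Z)
l(-5, 2) - 20*C(-7) = (-4/2 - 2/(-5)) - 20*(-4 + 5*(-7)) = (-4*½ - 2*(-⅕)) - 20*(-4 - 35) = (-2 + ⅖) - 20*(-39) = -8/5 + 780 = 3892/5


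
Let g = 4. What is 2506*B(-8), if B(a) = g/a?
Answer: -1253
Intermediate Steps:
B(a) = 4/a
2506*B(-8) = 2506*(4/(-8)) = 2506*(4*(-⅛)) = 2506*(-½) = -1253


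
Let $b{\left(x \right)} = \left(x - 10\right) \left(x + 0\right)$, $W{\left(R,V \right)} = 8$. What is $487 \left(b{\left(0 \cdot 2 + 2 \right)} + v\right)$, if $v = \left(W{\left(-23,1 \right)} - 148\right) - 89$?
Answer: $-119315$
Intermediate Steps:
$b{\left(x \right)} = x \left(-10 + x\right)$ ($b{\left(x \right)} = \left(-10 + x\right) x = x \left(-10 + x\right)$)
$v = -229$ ($v = \left(8 - 148\right) - 89 = -140 - 89 = -229$)
$487 \left(b{\left(0 \cdot 2 + 2 \right)} + v\right) = 487 \left(\left(0 \cdot 2 + 2\right) \left(-10 + \left(0 \cdot 2 + 2\right)\right) - 229\right) = 487 \left(\left(0 + 2\right) \left(-10 + \left(0 + 2\right)\right) - 229\right) = 487 \left(2 \left(-10 + 2\right) - 229\right) = 487 \left(2 \left(-8\right) - 229\right) = 487 \left(-16 - 229\right) = 487 \left(-245\right) = -119315$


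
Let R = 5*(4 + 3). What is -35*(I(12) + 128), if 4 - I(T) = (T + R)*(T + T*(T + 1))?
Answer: 271740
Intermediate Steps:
R = 35 (R = 5*7 = 35)
I(T) = 4 - (35 + T)*(T + T*(1 + T)) (I(T) = 4 - (T + 35)*(T + T*(T + 1)) = 4 - (35 + T)*(T + T*(1 + T)))
-35*(I(12) + 128) = -35*((4 - 1*12³ - 70*12 - 37*12²) + 128) = -35*((4 - 1*1728 - 840 - 37*144) + 128) = -35*((4 - 1728 - 840 - 5328) + 128) = -35*(-7892 + 128) = -35*(-7764) = 271740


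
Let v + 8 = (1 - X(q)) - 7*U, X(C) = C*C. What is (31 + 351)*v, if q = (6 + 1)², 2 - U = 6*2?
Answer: -893116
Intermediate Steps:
U = -10 (U = 2 - 6*2 = 2 - 1*12 = 2 - 12 = -10)
q = 49 (q = 7² = 49)
X(C) = C²
v = -2338 (v = -8 + ((1 - 1*49²) - 7*(-10)) = -8 + ((1 - 1*2401) + 70) = -8 + ((1 - 2401) + 70) = -8 + (-2400 + 70) = -8 - 2330 = -2338)
(31 + 351)*v = (31 + 351)*(-2338) = 382*(-2338) = -893116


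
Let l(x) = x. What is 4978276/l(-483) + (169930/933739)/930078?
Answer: -720564049686642167/69910233182181 ≈ -10307.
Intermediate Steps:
4978276/l(-483) + (169930/933739)/930078 = 4978276/(-483) + (169930/933739)/930078 = 4978276*(-1/483) + (169930*(1/933739))*(1/930078) = -4978276/483 + (169930/933739)*(1/930078) = -4978276/483 + 84965/434225050821 = -720564049686642167/69910233182181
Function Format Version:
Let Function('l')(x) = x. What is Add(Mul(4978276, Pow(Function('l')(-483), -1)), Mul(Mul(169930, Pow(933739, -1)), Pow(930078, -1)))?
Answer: Rational(-720564049686642167, 69910233182181) ≈ -10307.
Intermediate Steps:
Add(Mul(4978276, Pow(Function('l')(-483), -1)), Mul(Mul(169930, Pow(933739, -1)), Pow(930078, -1))) = Add(Mul(4978276, Pow(-483, -1)), Mul(Mul(169930, Pow(933739, -1)), Pow(930078, -1))) = Add(Mul(4978276, Rational(-1, 483)), Mul(Mul(169930, Rational(1, 933739)), Rational(1, 930078))) = Add(Rational(-4978276, 483), Mul(Rational(169930, 933739), Rational(1, 930078))) = Add(Rational(-4978276, 483), Rational(84965, 434225050821)) = Rational(-720564049686642167, 69910233182181)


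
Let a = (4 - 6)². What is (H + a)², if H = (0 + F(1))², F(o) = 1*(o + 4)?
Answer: 841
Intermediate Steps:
F(o) = 4 + o (F(o) = 1*(4 + o) = 4 + o)
a = 4 (a = (-2)² = 4)
H = 25 (H = (0 + (4 + 1))² = (0 + 5)² = 5² = 25)
(H + a)² = (25 + 4)² = 29² = 841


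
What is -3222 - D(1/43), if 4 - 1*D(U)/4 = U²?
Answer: -5987058/1849 ≈ -3238.0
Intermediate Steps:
D(U) = 16 - 4*U²
-3222 - D(1/43) = -3222 - (16 - 4*(1/43)²) = -3222 - (16 - 4*1/1849) = -3222 - (16 - 4/1849) = -3222 - 1*29580/1849 = -3222 - 29580/1849 = -5987058/1849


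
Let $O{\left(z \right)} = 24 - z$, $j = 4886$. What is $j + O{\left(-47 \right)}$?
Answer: $4957$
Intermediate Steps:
$j + O{\left(-47 \right)} = 4886 + \left(24 - -47\right) = 4886 + \left(24 + 47\right) = 4886 + 71 = 4957$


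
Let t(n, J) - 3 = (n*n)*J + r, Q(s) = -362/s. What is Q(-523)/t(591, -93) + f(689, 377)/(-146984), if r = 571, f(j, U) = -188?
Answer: 798440480727/624254951106322 ≈ 0.0012790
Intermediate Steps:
t(n, J) = 574 + J*n² (t(n, J) = 3 + ((n*n)*J + 571) = 3 + (n²*J + 571) = 3 + (J*n² + 571) = 3 + (571 + J*n²) = 574 + J*n²)
Q(-523)/t(591, -93) + f(689, 377)/(-146984) = (-362/(-523))/(574 - 93*591²) - 188/(-146984) = (-362*(-1/523))/(574 - 93*349281) - 188*(-1/146984) = 362/(523*(574 - 32483133)) + 47/36746 = (362/523)/(-32482559) + 47/36746 = (362/523)*(-1/32482559) + 47/36746 = -362/16988378357 + 47/36746 = 798440480727/624254951106322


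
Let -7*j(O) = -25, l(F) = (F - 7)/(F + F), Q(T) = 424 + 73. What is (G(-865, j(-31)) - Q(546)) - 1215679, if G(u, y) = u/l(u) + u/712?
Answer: -94518265343/77608 ≈ -1.2179e+6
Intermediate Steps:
Q(T) = 497
l(F) = (-7 + F)/(2*F) (l(F) = (-7 + F)/((2*F)) = (-7 + F)*(1/(2*F)) = (-7 + F)/(2*F))
j(O) = 25/7 (j(O) = -⅐*(-25) = 25/7)
G(u, y) = u/712 + 2*u²/(-7 + u) (G(u, y) = u/(((-7 + u)/(2*u))) + u/712 = u*(2*u/(-7 + u)) + u*(1/712) = 2*u²/(-7 + u) + u/712 = u/712 + 2*u²/(-7 + u))
(G(-865, j(-31)) - Q(546)) - 1215679 = ((1/712)*(-865)*(-7 + 1425*(-865))/(-7 - 865) - 1*497) - 1215679 = ((1/712)*(-865)*(-7 - 1232625)/(-872) - 497) - 1215679 = ((1/712)*(-865)*(-1/872)*(-1232632) - 497) - 1215679 = (-133278335/77608 - 497) - 1215679 = -171849511/77608 - 1215679 = -94518265343/77608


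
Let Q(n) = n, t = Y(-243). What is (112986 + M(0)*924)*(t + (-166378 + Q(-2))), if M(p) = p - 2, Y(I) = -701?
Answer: -18569048178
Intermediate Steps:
t = -701
M(p) = -2 + p
(112986 + M(0)*924)*(t + (-166378 + Q(-2))) = (112986 + (-2 + 0)*924)*(-701 + (-166378 - 2)) = (112986 - 2*924)*(-701 - 166380) = (112986 - 1848)*(-167081) = 111138*(-167081) = -18569048178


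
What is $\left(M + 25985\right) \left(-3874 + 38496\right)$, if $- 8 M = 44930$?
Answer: $\frac{1410413725}{2} \approx 7.0521 \cdot 10^{8}$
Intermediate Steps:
$M = - \frac{22465}{4}$ ($M = \left(- \frac{1}{8}\right) 44930 = - \frac{22465}{4} \approx -5616.3$)
$\left(M + 25985\right) \left(-3874 + 38496\right) = \left(- \frac{22465}{4} + 25985\right) \left(-3874 + 38496\right) = \frac{81475}{4} \cdot 34622 = \frac{1410413725}{2}$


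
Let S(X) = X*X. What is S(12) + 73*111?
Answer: 8247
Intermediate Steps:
S(X) = X²
S(12) + 73*111 = 12² + 73*111 = 144 + 8103 = 8247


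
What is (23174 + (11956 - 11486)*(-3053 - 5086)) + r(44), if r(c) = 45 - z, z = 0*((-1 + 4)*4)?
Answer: -3802111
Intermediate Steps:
z = 0 (z = 0*(3*4) = 0*12 = 0)
r(c) = 45 (r(c) = 45 - 1*0 = 45 + 0 = 45)
(23174 + (11956 - 11486)*(-3053 - 5086)) + r(44) = (23174 + (11956 - 11486)*(-3053 - 5086)) + 45 = (23174 + 470*(-8139)) + 45 = (23174 - 3825330) + 45 = -3802156 + 45 = -3802111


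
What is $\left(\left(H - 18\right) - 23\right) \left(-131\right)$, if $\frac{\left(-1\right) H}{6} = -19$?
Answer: $-9563$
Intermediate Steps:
$H = 114$ ($H = \left(-6\right) \left(-19\right) = 114$)
$\left(\left(H - 18\right) - 23\right) \left(-131\right) = \left(\left(114 - 18\right) - 23\right) \left(-131\right) = \left(96 - 23\right) \left(-131\right) = 73 \left(-131\right) = -9563$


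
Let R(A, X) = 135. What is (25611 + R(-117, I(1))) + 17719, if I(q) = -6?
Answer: 43465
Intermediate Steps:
(25611 + R(-117, I(1))) + 17719 = (25611 + 135) + 17719 = 25746 + 17719 = 43465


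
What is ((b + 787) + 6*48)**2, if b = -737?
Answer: 114244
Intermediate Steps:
((b + 787) + 6*48)**2 = ((-737 + 787) + 6*48)**2 = (50 + 288)**2 = 338**2 = 114244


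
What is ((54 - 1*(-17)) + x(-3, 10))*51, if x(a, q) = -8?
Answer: 3213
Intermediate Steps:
((54 - 1*(-17)) + x(-3, 10))*51 = ((54 - 1*(-17)) - 8)*51 = ((54 + 17) - 8)*51 = (71 - 8)*51 = 63*51 = 3213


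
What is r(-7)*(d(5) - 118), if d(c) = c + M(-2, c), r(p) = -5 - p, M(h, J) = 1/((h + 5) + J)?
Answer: -903/4 ≈ -225.75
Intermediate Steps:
M(h, J) = 1/(5 + J + h) (M(h, J) = 1/((5 + h) + J) = 1/(5 + J + h))
d(c) = c + 1/(3 + c) (d(c) = c + 1/(5 + c - 2) = c + 1/(3 + c))
r(-7)*(d(5) - 118) = (-5 - 1*(-7))*((1 + 5*(3 + 5))/(3 + 5) - 118) = (-5 + 7)*((1 + 5*8)/8 - 118) = 2*((1 + 40)/8 - 118) = 2*((1/8)*41 - 118) = 2*(41/8 - 118) = 2*(-903/8) = -903/4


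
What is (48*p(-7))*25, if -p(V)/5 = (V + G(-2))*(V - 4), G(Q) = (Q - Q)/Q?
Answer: -462000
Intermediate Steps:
G(Q) = 0 (G(Q) = 0/Q = 0)
p(V) = -5*V*(-4 + V) (p(V) = -5*(V + 0)*(V - 4) = -5*V*(-4 + V))
(48*p(-7))*25 = (48*(5*(-7)*(4 - 1*(-7))))*25 = (48*(5*(-7)*(4 + 7)))*25 = (48*(5*(-7)*11))*25 = (48*(-385))*25 = -18480*25 = -462000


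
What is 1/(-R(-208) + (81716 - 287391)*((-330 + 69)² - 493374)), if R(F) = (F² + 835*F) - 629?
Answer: 1/87464041820 ≈ 1.1433e-11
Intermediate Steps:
R(F) = -629 + F² + 835*F
1/(-R(-208) + (81716 - 287391)*((-330 + 69)² - 493374)) = 1/(-(-629 + (-208)² + 835*(-208)) + (81716 - 287391)*((-330 + 69)² - 493374)) = 1/(-(-629 + 43264 - 173680) - 205675*((-261)² - 493374)) = 1/(-1*(-131045) - 205675*(68121 - 493374)) = 1/(131045 - 205675*(-425253)) = 1/(131045 + 87463910775) = 1/87464041820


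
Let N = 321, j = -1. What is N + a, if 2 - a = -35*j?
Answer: 288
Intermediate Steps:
a = -33 (a = 2 - (-35)*(-1) = 2 - 1*35 = 2 - 35 = -33)
N + a = 321 - 33 = 288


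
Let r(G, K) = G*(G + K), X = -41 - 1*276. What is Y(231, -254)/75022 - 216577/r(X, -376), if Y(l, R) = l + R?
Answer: -16253092357/16480907982 ≈ -0.98618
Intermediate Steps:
X = -317 (X = -41 - 276 = -317)
Y(l, R) = R + l
Y(231, -254)/75022 - 216577/r(X, -376) = (-254 + 231)/75022 - 216577*(-1/(317*(-317 - 376))) = -23*1/75022 - 216577/((-317*(-693))) = -23/75022 - 216577/219681 = -16253092357/16480907982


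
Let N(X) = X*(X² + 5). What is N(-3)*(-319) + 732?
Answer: 14130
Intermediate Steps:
N(X) = X*(5 + X²)
N(-3)*(-319) + 732 = -3*(5 + (-3)²)*(-319) + 732 = -3*(5 + 9)*(-319) + 732 = -3*14*(-319) + 732 = -42*(-319) + 732 = 13398 + 732 = 14130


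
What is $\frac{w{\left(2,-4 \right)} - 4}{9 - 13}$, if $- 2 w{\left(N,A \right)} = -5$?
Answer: $\frac{3}{8} \approx 0.375$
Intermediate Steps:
$w{\left(N,A \right)} = \frac{5}{2}$ ($w{\left(N,A \right)} = \left(- \frac{1}{2}\right) \left(-5\right) = \frac{5}{2}$)
$\frac{w{\left(2,-4 \right)} - 4}{9 - 13} = \frac{\frac{5}{2} - 4}{9 - 13} = - \frac{3}{2 \left(-4\right)} = \left(- \frac{3}{2}\right) \left(- \frac{1}{4}\right) = \frac{3}{8}$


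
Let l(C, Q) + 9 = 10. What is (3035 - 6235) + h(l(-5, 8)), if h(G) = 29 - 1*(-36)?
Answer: -3135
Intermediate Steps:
l(C, Q) = 1 (l(C, Q) = -9 + 10 = 1)
h(G) = 65 (h(G) = 29 + 36 = 65)
(3035 - 6235) + h(l(-5, 8)) = (3035 - 6235) + 65 = -3200 + 65 = -3135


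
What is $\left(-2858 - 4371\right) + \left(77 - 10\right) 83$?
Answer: $-1668$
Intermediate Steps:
$\left(-2858 - 4371\right) + \left(77 - 10\right) 83 = -7229 + 67 \cdot 83 = -7229 + 5561 = -1668$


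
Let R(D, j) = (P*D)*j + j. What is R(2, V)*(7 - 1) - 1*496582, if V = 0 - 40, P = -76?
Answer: -460342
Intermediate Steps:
V = -40
R(D, j) = j - 76*D*j (R(D, j) = (-76*D)*j + j = -76*D*j + j = j - 76*D*j)
R(2, V)*(7 - 1) - 1*496582 = (-40*(1 - 76*2))*(7 - 1) - 1*496582 = -40*(1 - 152)*6 - 496582 = -40*(-151)*6 - 496582 = 6040*6 - 496582 = 36240 - 496582 = -460342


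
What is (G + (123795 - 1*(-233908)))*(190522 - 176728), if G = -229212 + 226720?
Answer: 4899780534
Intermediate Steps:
G = -2492
(G + (123795 - 1*(-233908)))*(190522 - 176728) = (-2492 + (123795 - 1*(-233908)))*(190522 - 176728) = (-2492 + (123795 + 233908))*13794 = (-2492 + 357703)*13794 = 355211*13794 = 4899780534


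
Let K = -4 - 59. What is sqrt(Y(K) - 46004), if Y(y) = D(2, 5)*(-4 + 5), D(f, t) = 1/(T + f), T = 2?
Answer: I*sqrt(184015)/2 ≈ 214.48*I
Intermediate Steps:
D(f, t) = 1/(2 + f)
K = -63
Y(y) = 1/4 (Y(y) = (-4 + 5)/(2 + 2) = 1/4)
sqrt(Y(K) - 46004) = sqrt(1/4 - 46004) = sqrt(-184015/4) = I*sqrt(184015)/2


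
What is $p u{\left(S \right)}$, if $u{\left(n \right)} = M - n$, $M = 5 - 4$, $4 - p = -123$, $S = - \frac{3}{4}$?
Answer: $\frac{889}{4} \approx 222.25$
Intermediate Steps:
$S = - \frac{3}{4}$ ($S = \left(-3\right) \frac{1}{4} = - \frac{3}{4} \approx -0.75$)
$p = 127$ ($p = 4 - -123 = 4 + 123 = 127$)
$M = 1$ ($M = 5 - 4 = 1$)
$u{\left(n \right)} = 1 - n$
$p u{\left(S \right)} = 127 \left(1 - - \frac{3}{4}\right) = 127 \left(1 + \frac{3}{4}\right) = 127 \cdot \frac{7}{4} = \frac{889}{4}$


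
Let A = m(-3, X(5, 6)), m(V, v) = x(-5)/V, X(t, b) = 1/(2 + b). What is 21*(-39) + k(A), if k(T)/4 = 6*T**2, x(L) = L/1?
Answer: -2257/3 ≈ -752.33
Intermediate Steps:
x(L) = L (x(L) = L*1 = L)
m(V, v) = -5/V
A = 5/3 (A = -5/(-3) = -5*(-1/3) = 5/3 ≈ 1.6667)
k(T) = 24*T**2 (k(T) = 4*(6*T**2) = 24*T**2)
21*(-39) + k(A) = 21*(-39) + 24*(5/3)**2 = -819 + 24*(25/9) = -819 + 200/3 = -2257/3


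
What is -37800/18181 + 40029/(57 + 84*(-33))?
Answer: -276798083/16453805 ≈ -16.823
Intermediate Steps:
-37800/18181 + 40029/(57 + 84*(-33)) = -37800*1/18181 + 40029/(57 - 2772) = -37800/18181 + 40029/(-2715) = -37800/18181 + 40029*(-1/2715) = -37800/18181 - 13343/905 = -276798083/16453805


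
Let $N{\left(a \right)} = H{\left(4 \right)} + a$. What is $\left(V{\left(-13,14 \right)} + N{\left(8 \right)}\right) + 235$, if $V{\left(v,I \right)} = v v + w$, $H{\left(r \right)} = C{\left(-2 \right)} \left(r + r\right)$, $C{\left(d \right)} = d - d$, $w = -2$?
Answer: $410$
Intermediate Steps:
$C{\left(d \right)} = 0$
$H{\left(r \right)} = 0$ ($H{\left(r \right)} = 0 \left(r + r\right) = 0 \cdot 2 r = 0$)
$V{\left(v,I \right)} = -2 + v^{2}$ ($V{\left(v,I \right)} = v v - 2 = v^{2} - 2 = -2 + v^{2}$)
$N{\left(a \right)} = a$ ($N{\left(a \right)} = 0 + a = a$)
$\left(V{\left(-13,14 \right)} + N{\left(8 \right)}\right) + 235 = \left(\left(-2 + \left(-13\right)^{2}\right) + 8\right) + 235 = \left(\left(-2 + 169\right) + 8\right) + 235 = \left(167 + 8\right) + 235 = 175 + 235 = 410$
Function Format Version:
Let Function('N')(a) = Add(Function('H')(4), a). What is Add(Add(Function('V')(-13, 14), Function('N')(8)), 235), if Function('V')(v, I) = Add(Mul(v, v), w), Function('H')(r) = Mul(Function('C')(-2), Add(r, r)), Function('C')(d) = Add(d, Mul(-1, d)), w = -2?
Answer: 410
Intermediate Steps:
Function('C')(d) = 0
Function('H')(r) = 0 (Function('H')(r) = Mul(0, Add(r, r)) = Mul(0, Mul(2, r)) = 0)
Function('V')(v, I) = Add(-2, Pow(v, 2)) (Function('V')(v, I) = Add(Mul(v, v), -2) = Add(Pow(v, 2), -2) = Add(-2, Pow(v, 2)))
Function('N')(a) = a (Function('N')(a) = Add(0, a) = a)
Add(Add(Function('V')(-13, 14), Function('N')(8)), 235) = Add(Add(Add(-2, Pow(-13, 2)), 8), 235) = Add(Add(Add(-2, 169), 8), 235) = Add(Add(167, 8), 235) = Add(175, 235) = 410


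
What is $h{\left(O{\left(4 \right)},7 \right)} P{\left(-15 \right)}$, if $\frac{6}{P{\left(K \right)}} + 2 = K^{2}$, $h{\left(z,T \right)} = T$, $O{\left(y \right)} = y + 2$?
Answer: $\frac{42}{223} \approx 0.18834$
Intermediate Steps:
$O{\left(y \right)} = 2 + y$
$P{\left(K \right)} = \frac{6}{-2 + K^{2}}$
$h{\left(O{\left(4 \right)},7 \right)} P{\left(-15 \right)} = 7 \frac{6}{-2 + \left(-15\right)^{2}} = 7 \frac{6}{-2 + 225} = 7 \cdot \frac{6}{223} = \frac{42}{223}$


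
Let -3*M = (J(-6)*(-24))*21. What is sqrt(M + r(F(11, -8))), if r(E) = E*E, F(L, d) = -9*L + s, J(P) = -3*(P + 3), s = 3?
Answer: 6*sqrt(298) ≈ 103.58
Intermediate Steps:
J(P) = -9 - 3*P (J(P) = -3*(3 + P) = -9 - 3*P)
F(L, d) = 3 - 9*L (F(L, d) = -9*L + 3 = 3 - 9*L)
M = 1512 (M = -(-9 - 3*(-6))*(-24)*21/3 = -(-9 + 18)*(-24)*21/3 = -9*(-24)*21/3 = -(-72)*21 = -1/3*(-4536) = 1512)
r(E) = E**2
sqrt(M + r(F(11, -8))) = sqrt(1512 + (3 - 9*11)**2) = sqrt(1512 + (3 - 99)**2) = sqrt(1512 + (-96)**2) = sqrt(1512 + 9216) = sqrt(10728) = 6*sqrt(298)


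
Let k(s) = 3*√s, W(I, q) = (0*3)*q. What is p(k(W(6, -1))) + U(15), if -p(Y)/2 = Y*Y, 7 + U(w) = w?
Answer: 8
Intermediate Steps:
U(w) = -7 + w
W(I, q) = 0 (W(I, q) = 0*q = 0)
p(Y) = -2*Y² (p(Y) = -2*Y*Y = -2*Y²)
p(k(W(6, -1))) + U(15) = -2*(3*√0)² + (-7 + 15) = -2*(3*0)² + 8 = -2*0² + 8 = -2*0 + 8 = 0 + 8 = 8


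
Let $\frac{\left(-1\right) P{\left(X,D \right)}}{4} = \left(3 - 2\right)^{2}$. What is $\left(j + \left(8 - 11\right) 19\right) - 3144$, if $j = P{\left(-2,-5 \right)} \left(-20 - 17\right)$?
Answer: $-3053$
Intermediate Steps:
$P{\left(X,D \right)} = -4$ ($P{\left(X,D \right)} = - 4 \left(3 - 2\right)^{2} = - 4 \cdot 1^{2} = \left(-4\right) 1 = -4$)
$j = 148$ ($j = - 4 \left(-20 - 17\right) = \left(-4\right) \left(-37\right) = 148$)
$\left(j + \left(8 - 11\right) 19\right) - 3144 = \left(148 + \left(8 - 11\right) 19\right) - 3144 = \left(148 - 57\right) - 3144 = 91 - 3144 = -3053$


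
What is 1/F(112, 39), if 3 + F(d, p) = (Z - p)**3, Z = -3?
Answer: -1/74091 ≈ -1.3497e-5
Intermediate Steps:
F(d, p) = -3 + (-3 - p)**3
1/F(112, 39) = 1/(-3 - (3 + 39)**3) = 1/(-3 - 1*42**3) = 1/(-3 - 1*74088) = 1/(-3 - 74088) = 1/(-74091) = -1/74091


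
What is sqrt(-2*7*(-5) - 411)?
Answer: I*sqrt(341) ≈ 18.466*I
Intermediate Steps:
sqrt(-2*7*(-5) - 411) = sqrt(-14*(-5) - 411) = sqrt(70 - 411) = sqrt(-341) = I*sqrt(341)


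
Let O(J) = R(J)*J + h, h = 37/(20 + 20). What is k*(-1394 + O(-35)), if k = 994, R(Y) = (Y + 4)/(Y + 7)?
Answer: -28464681/20 ≈ -1.4232e+6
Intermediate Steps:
R(Y) = (4 + Y)/(7 + Y)
h = 37/40 ≈ 0.92500
O(J) = 37/40 + J*(4 + J)/(7 + J) (O(J) = ((4 + J)/(7 + J))*J + 37/40 = J*(4 + J)/(7 + J) + 37/40 = 37/40 + J*(4 + J)/(7 + J))
k*(-1394 + O(-35)) = 994*(-1394 + (259 + 40*(-35)² + 197*(-35))/(40*(7 - 35))) = 994*(-1394 + (1/40)*(259 + 40*1225 - 6895)/(-28)) = 994*(-1394 + (1/40)*(-1/28)*(259 + 49000 - 6895)) = 994*(-1394 + (1/40)*(-1/28)*42364) = 994*(-1394 - 1513/40) = 994*(-57273/40) = -28464681/20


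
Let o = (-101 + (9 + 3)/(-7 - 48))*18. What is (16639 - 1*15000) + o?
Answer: -10061/55 ≈ -182.93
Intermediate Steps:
o = -100206/55 (o = (-101 + 12/(-55))*18 = (-101 + 12*(-1/55))*18 = (-101 - 12/55)*18 = -5567/55*18 = -100206/55 ≈ -1821.9)
(16639 - 1*15000) + o = (16639 - 1*15000) - 100206/55 = (16639 - 15000) - 100206/55 = 1639 - 100206/55 = -10061/55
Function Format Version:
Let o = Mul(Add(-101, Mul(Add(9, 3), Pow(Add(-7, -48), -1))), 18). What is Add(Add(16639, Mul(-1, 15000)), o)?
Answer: Rational(-10061, 55) ≈ -182.93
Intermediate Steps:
o = Rational(-100206, 55) (o = Mul(Add(-101, Mul(12, Pow(-55, -1))), 18) = Mul(Add(-101, Mul(12, Rational(-1, 55))), 18) = Mul(Add(-101, Rational(-12, 55)), 18) = Mul(Rational(-5567, 55), 18) = Rational(-100206, 55) ≈ -1821.9)
Add(Add(16639, Mul(-1, 15000)), o) = Add(Add(16639, Mul(-1, 15000)), Rational(-100206, 55)) = Add(Add(16639, -15000), Rational(-100206, 55)) = Add(1639, Rational(-100206, 55)) = Rational(-10061, 55)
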